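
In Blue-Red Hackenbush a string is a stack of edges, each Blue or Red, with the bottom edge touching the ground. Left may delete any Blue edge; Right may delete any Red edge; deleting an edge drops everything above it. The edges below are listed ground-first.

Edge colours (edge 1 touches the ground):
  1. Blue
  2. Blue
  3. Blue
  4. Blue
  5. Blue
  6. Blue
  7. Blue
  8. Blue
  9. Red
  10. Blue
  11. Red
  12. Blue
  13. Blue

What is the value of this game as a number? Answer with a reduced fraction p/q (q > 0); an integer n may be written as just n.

g_1 [B]  L=[0]  R=[∅]  -> 1
g_2 [BB]  L=[0 1]  R=[∅]  -> 2
g_3 [BBB]  L=[0 1 2]  R=[∅]  -> 3
g_4 [BBBB]  L=[0 1 2 3]  R=[∅]  -> 4
g_5 [BBBBB]  L=[0 1 2 3 4]  R=[∅]  -> 5
g_6 [BBBBBB]  L=[0 1 2 3 4 5]  R=[∅]  -> 6
g_7 [BBBBBBB]  L=[0 1 2 3 4 5 6]  R=[∅]  -> 7
g_8 [BBBBBBBB]  L=[0 1 2 3 4 5 6 7]  R=[∅]  -> 8
g_9 [BBBBBBBBR]  L=[0 1 2 3 4 5 6 7]  R=[8]  -> 15/2
g_10 [BBBBBBBBRB]  L=[0 1 2 3 4 5 6 7 15/2]  R=[8]  -> 31/4
g_11 [BBBBBBBBRBR]  L=[0 1 2 3 4 5 6 7 15/2]  R=[31/4 8]  -> 61/8
g_12 [BBBBBBBBRBRB]  L=[0 1 2 3 4 5 6 7 15/2 61/8]  R=[31/4 8]  -> 123/16
g_13 [BBBBBBBBRBRBB]  L=[0 1 2 3 4 5 6 7 15/2 61/8 123/16]  R=[31/4 8]  -> 247/32

247/32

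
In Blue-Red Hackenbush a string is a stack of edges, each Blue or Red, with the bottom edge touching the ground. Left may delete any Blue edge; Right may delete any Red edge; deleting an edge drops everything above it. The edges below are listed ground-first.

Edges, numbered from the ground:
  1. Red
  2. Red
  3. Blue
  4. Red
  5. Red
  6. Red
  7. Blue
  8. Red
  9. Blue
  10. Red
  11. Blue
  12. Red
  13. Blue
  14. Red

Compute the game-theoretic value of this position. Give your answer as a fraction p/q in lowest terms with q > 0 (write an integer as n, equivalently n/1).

Recurse on prefixes of the 14-edge string Red Red Blue Red Red Red Blue Red Blue Red Blue Red Blue Red:
edge 1 of 14 (Red): {  | 0 } = -1
edge 2 of 14 (Red): {  | -1,0 } = -2
edge 3 of 14 (Blue): { -2 | -1,0 } = -3/2
edge 4 of 14 (Red): { -2 | -3/2,-1,0 } = -7/4
edge 5 of 14 (Red): { -2 | -7/4,-3/2,-1,0 } = -15/8
edge 6 of 14 (Red): { -2 | -15/8,-7/4,-3/2,-1,0 } = -31/16
edge 7 of 14 (Blue): { -2,-31/16 | -15/8,-7/4,-3/2,-1,0 } = -61/32
edge 8 of 14 (Red): { -2,-31/16 | -61/32,-15/8,-7/4,-3/2,-1,0 } = -123/64
edge 9 of 14 (Blue): { -2,-31/16,-123/64 | -61/32,-15/8,-7/4,-3/2,-1,0 } = -245/128
edge 10 of 14 (Red): { -2,-31/16,-123/64 | -245/128,-61/32,-15/8,-7/4,-3/2,-1,0 } = -491/256
edge 11 of 14 (Blue): { -2,-31/16,-123/64,-491/256 | -245/128,-61/32,-15/8,-7/4,-3/2,-1,0 } = -981/512
edge 12 of 14 (Red): { -2,-31/16,-123/64,-491/256 | -981/512,-245/128,-61/32,-15/8,-7/4,-3/2,-1,0 } = -1963/1024
edge 13 of 14 (Blue): { -2,-31/16,-123/64,-491/256,-1963/1024 | -981/512,-245/128,-61/32,-15/8,-7/4,-3/2,-1,0 } = -3925/2048
edge 14 of 14 (Red): { -2,-31/16,-123/64,-491/256,-1963/1024 | -3925/2048,-981/512,-245/128,-61/32,-15/8,-7/4,-3/2,-1,0 } = -7851/4096

-7851/4096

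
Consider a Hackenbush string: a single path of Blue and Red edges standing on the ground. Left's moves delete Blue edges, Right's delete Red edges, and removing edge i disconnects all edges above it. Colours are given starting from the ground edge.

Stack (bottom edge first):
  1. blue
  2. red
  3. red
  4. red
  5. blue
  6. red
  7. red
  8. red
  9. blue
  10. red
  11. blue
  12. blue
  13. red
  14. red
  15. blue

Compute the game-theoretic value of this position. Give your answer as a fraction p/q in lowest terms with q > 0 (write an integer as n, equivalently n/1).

Recurse on prefixes of the 15-edge string blue red red red blue red red red blue red blue blue red red blue:
g(b) = { 0 | — } so 1
g(br) = { 0 | 1 } so 1/2
g(brr) = { 0 | 1/2; 1 } so 1/4
g(brrr) = { 0 | 1/4; 1/2; 1 } so 1/8
g(brrrb) = { 0; 1/8 | 1/4; 1/2; 1 } so 3/16
g(brrrbr) = { 0; 1/8 | 3/16; 1/4; 1/2; 1 } so 5/32
g(brrrbrr) = { 0; 1/8 | 5/32; 3/16; 1/4; 1/2; 1 } so 9/64
g(brrrbrrr) = { 0; 1/8 | 9/64; 5/32; 3/16; 1/4; 1/2; 1 } so 17/128
g(brrrbrrrb) = { 0; 1/8; 17/128 | 9/64; 5/32; 3/16; 1/4; 1/2; 1 } so 35/256
g(brrrbrrrbr) = { 0; 1/8; 17/128 | 35/256; 9/64; 5/32; 3/16; 1/4; 1/2; 1 } so 69/512
g(brrrbrrrbrb) = { 0; 1/8; 17/128; 69/512 | 35/256; 9/64; 5/32; 3/16; 1/4; 1/2; 1 } so 139/1024
g(brrrbrrrbrbb) = { 0; 1/8; 17/128; 69/512; 139/1024 | 35/256; 9/64; 5/32; 3/16; 1/4; 1/2; 1 } so 279/2048
g(brrrbrrrbrbbr) = { 0; 1/8; 17/128; 69/512; 139/1024 | 279/2048; 35/256; 9/64; 5/32; 3/16; 1/4; 1/2; 1 } so 557/4096
g(brrrbrrrbrbbrr) = { 0; 1/8; 17/128; 69/512; 139/1024 | 557/4096; 279/2048; 35/256; 9/64; 5/32; 3/16; 1/4; 1/2; 1 } so 1113/8192
g(brrrbrrrbrbbrrb) = { 0; 1/8; 17/128; 69/512; 139/1024; 1113/8192 | 557/4096; 279/2048; 35/256; 9/64; 5/32; 3/16; 1/4; 1/2; 1 } so 2227/16384

2227/16384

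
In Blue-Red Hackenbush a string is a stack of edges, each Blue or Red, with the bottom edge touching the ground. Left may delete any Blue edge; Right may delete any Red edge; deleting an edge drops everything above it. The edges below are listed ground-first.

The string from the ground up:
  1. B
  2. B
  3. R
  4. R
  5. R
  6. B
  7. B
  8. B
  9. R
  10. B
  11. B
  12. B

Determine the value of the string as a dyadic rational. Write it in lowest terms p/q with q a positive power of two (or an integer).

1 of 12 · B · max L 0 · min R +∞ ⇒ 1
2 of 12 · BB · max L 1 · min R +∞ ⇒ 2
3 of 12 · BBR · max L 1 · min R 2 ⇒ 3/2
4 of 12 · BBRR · max L 1 · min R 3/2 ⇒ 5/4
5 of 12 · BBRRR · max L 1 · min R 5/4 ⇒ 9/8
6 of 12 · BBRRRB · max L 9/8 · min R 5/4 ⇒ 19/16
7 of 12 · BBRRRBB · max L 19/16 · min R 5/4 ⇒ 39/32
8 of 12 · BBRRRBBB · max L 39/32 · min R 5/4 ⇒ 79/64
9 of 12 · BBRRRBBBR · max L 39/32 · min R 79/64 ⇒ 157/128
10 of 12 · BBRRRBBBRB · max L 157/128 · min R 79/64 ⇒ 315/256
11 of 12 · BBRRRBBBRBB · max L 315/256 · min R 79/64 ⇒ 631/512
12 of 12 · BBRRRBBBRBBB · max L 631/512 · min R 79/64 ⇒ 1263/1024

1263/1024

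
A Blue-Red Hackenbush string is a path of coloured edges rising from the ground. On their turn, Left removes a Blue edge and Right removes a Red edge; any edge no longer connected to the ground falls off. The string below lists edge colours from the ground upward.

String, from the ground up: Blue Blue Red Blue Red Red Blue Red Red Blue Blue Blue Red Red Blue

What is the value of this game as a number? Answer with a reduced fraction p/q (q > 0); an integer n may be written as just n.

12915/8192

edge 1 of 15 (Blue): { 0 |  } ⇒ 1
edge 2 of 15 (Blue): { 0 1 |  } ⇒ 2
edge 3 of 15 (Red): { 0 1 | 2 } ⇒ 3/2
edge 4 of 15 (Blue): { 0 1 3/2 | 2 } ⇒ 7/4
edge 5 of 15 (Red): { 0 1 3/2 | 7/4 2 } ⇒ 13/8
edge 6 of 15 (Red): { 0 1 3/2 | 13/8 7/4 2 } ⇒ 25/16
edge 7 of 15 (Blue): { 0 1 3/2 25/16 | 13/8 7/4 2 } ⇒ 51/32
edge 8 of 15 (Red): { 0 1 3/2 25/16 | 51/32 13/8 7/4 2 } ⇒ 101/64
edge 9 of 15 (Red): { 0 1 3/2 25/16 | 101/64 51/32 13/8 7/4 2 } ⇒ 201/128
edge 10 of 15 (Blue): { 0 1 3/2 25/16 201/128 | 101/64 51/32 13/8 7/4 2 } ⇒ 403/256
edge 11 of 15 (Blue): { 0 1 3/2 25/16 201/128 403/256 | 101/64 51/32 13/8 7/4 2 } ⇒ 807/512
edge 12 of 15 (Blue): { 0 1 3/2 25/16 201/128 403/256 807/512 | 101/64 51/32 13/8 7/4 2 } ⇒ 1615/1024
edge 13 of 15 (Red): { 0 1 3/2 25/16 201/128 403/256 807/512 | 1615/1024 101/64 51/32 13/8 7/4 2 } ⇒ 3229/2048
edge 14 of 15 (Red): { 0 1 3/2 25/16 201/128 403/256 807/512 | 3229/2048 1615/1024 101/64 51/32 13/8 7/4 2 } ⇒ 6457/4096
edge 15 of 15 (Blue): { 0 1 3/2 25/16 201/128 403/256 807/512 6457/4096 | 3229/2048 1615/1024 101/64 51/32 13/8 7/4 2 } ⇒ 12915/8192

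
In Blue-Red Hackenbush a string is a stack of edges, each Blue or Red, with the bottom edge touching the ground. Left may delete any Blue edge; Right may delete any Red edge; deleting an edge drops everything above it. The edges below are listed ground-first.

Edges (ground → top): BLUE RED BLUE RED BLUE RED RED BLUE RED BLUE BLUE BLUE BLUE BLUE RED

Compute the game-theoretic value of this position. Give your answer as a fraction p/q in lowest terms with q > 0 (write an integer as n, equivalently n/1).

Recurse on prefixes of the 15-edge string BLUE RED BLUE RED BLUE RED RED BLUE RED BLUE BLUE BLUE BLUE BLUE RED:
G(B) = { 0 | · } so 1
G(BR) = { 0 | 1 } so 1/2
G(BRB) = { 0,1/2 | 1 } so 3/4
G(BRBR) = { 0,1/2 | 3/4,1 } so 5/8
G(BRBRB) = { 0,1/2,5/8 | 3/4,1 } so 11/16
G(BRBRBR) = { 0,1/2,5/8 | 11/16,3/4,1 } so 21/32
G(BRBRBRR) = { 0,1/2,5/8 | 21/32,11/16,3/4,1 } so 41/64
G(BRBRBRRB) = { 0,1/2,5/8,41/64 | 21/32,11/16,3/4,1 } so 83/128
G(BRBRBRRBR) = { 0,1/2,5/8,41/64 | 83/128,21/32,11/16,3/4,1 } so 165/256
G(BRBRBRRBRB) = { 0,1/2,5/8,41/64,165/256 | 83/128,21/32,11/16,3/4,1 } so 331/512
G(BRBRBRRBRBB) = { 0,1/2,5/8,41/64,165/256,331/512 | 83/128,21/32,11/16,3/4,1 } so 663/1024
G(BRBRBRRBRBBB) = { 0,1/2,5/8,41/64,165/256,331/512,663/1024 | 83/128,21/32,11/16,3/4,1 } so 1327/2048
G(BRBRBRRBRBBBB) = { 0,1/2,5/8,41/64,165/256,331/512,663/1024,1327/2048 | 83/128,21/32,11/16,3/4,1 } so 2655/4096
G(BRBRBRRBRBBBBB) = { 0,1/2,5/8,41/64,165/256,331/512,663/1024,1327/2048,2655/4096 | 83/128,21/32,11/16,3/4,1 } so 5311/8192
G(BRBRBRRBRBBBBBR) = { 0,1/2,5/8,41/64,165/256,331/512,663/1024,1327/2048,2655/4096 | 5311/8192,83/128,21/32,11/16,3/4,1 } so 10621/16384

10621/16384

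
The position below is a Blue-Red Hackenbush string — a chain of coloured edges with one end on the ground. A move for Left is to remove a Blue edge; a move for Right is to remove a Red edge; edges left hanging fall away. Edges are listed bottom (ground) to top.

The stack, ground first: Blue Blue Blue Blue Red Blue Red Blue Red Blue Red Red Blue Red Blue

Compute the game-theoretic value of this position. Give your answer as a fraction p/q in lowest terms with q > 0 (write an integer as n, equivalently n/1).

7499/2048

Prefix values for Blue Blue Blue Blue Red Blue Red Blue Red Blue Red Red Blue Red Blue via {L|R} + simplicity:
v_1 [B]  L=[0]  R=[]  — 1
v_2 [BB]  L=[0 1]  R=[]  — 2
v_3 [BBB]  L=[0 1 2]  R=[]  — 3
v_4 [BBBB]  L=[0 1 2 3]  R=[]  — 4
v_5 [BBBBR]  L=[0 1 2 3]  R=[4]  — 7/2
v_6 [BBBBRB]  L=[0 1 2 3 7/2]  R=[4]  — 15/4
v_7 [BBBBRBR]  L=[0 1 2 3 7/2]  R=[15/4 4]  — 29/8
v_8 [BBBBRBRB]  L=[0 1 2 3 7/2 29/8]  R=[15/4 4]  — 59/16
v_9 [BBBBRBRBR]  L=[0 1 2 3 7/2 29/8]  R=[59/16 15/4 4]  — 117/32
v_10 [BBBBRBRBRB]  L=[0 1 2 3 7/2 29/8 117/32]  R=[59/16 15/4 4]  — 235/64
v_11 [BBBBRBRBRBR]  L=[0 1 2 3 7/2 29/8 117/32]  R=[235/64 59/16 15/4 4]  — 469/128
v_12 [BBBBRBRBRBRR]  L=[0 1 2 3 7/2 29/8 117/32]  R=[469/128 235/64 59/16 15/4 4]  — 937/256
v_13 [BBBBRBRBRBRRB]  L=[0 1 2 3 7/2 29/8 117/32 937/256]  R=[469/128 235/64 59/16 15/4 4]  — 1875/512
v_14 [BBBBRBRBRBRRBR]  L=[0 1 2 3 7/2 29/8 117/32 937/256]  R=[1875/512 469/128 235/64 59/16 15/4 4]  — 3749/1024
v_15 [BBBBRBRBRBRRBRB]  L=[0 1 2 3 7/2 29/8 117/32 937/256 3749/1024]  R=[1875/512 469/128 235/64 59/16 15/4 4]  — 7499/2048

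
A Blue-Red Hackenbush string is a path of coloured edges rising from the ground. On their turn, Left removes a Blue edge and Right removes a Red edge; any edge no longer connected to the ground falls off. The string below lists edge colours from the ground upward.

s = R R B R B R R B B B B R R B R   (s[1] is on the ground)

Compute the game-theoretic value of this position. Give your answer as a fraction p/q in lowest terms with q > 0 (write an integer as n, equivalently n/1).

step 1: add R to get R; options L={ ∅ } R={ 0 } = -1
step 2: add R to get RR; options L={ ∅ } R={ -1,0 } = -2
step 3: add B to get RRB; options L={ -2 } R={ -1,0 } = -3/2
step 4: add R to get RRBR; options L={ -2 } R={ -3/2,-1,0 } = -7/4
step 5: add B to get RRBRB; options L={ -2,-7/4 } R={ -3/2,-1,0 } = -13/8
step 6: add R to get RRBRBR; options L={ -2,-7/4 } R={ -13/8,-3/2,-1,0 } = -27/16
step 7: add R to get RRBRBRR; options L={ -2,-7/4 } R={ -27/16,-13/8,-3/2,-1,0 } = -55/32
step 8: add B to get RRBRBRRB; options L={ -2,-7/4,-55/32 } R={ -27/16,-13/8,-3/2,-1,0 } = -109/64
step 9: add B to get RRBRBRRBB; options L={ -2,-7/4,-55/32,-109/64 } R={ -27/16,-13/8,-3/2,-1,0 } = -217/128
step 10: add B to get RRBRBRRBBB; options L={ -2,-7/4,-55/32,-109/64,-217/128 } R={ -27/16,-13/8,-3/2,-1,0 } = -433/256
step 11: add B to get RRBRBRRBBBB; options L={ -2,-7/4,-55/32,-109/64,-217/128,-433/256 } R={ -27/16,-13/8,-3/2,-1,0 } = -865/512
step 12: add R to get RRBRBRRBBBBR; options L={ -2,-7/4,-55/32,-109/64,-217/128,-433/256 } R={ -865/512,-27/16,-13/8,-3/2,-1,0 } = -1731/1024
step 13: add R to get RRBRBRRBBBBRR; options L={ -2,-7/4,-55/32,-109/64,-217/128,-433/256 } R={ -1731/1024,-865/512,-27/16,-13/8,-3/2,-1,0 } = -3463/2048
step 14: add B to get RRBRBRRBBBBRRB; options L={ -2,-7/4,-55/32,-109/64,-217/128,-433/256,-3463/2048 } R={ -1731/1024,-865/512,-27/16,-13/8,-3/2,-1,0 } = -6925/4096
step 15: add R to get RRBRBRRBBBBRRBR; options L={ -2,-7/4,-55/32,-109/64,-217/128,-433/256,-3463/2048 } R={ -6925/4096,-1731/1024,-865/512,-27/16,-13/8,-3/2,-1,0 } = -13851/8192

-13851/8192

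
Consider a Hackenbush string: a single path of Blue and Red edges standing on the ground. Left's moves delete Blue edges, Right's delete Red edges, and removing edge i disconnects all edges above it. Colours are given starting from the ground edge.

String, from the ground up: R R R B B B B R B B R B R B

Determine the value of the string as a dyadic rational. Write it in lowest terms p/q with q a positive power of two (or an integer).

-4245/2048

1 of 14 · R · max L −∞ · min R 0 -> -1
2 of 14 · RR · max L −∞ · min R -1 -> -2
3 of 14 · RRR · max L −∞ · min R -2 -> -3
4 of 14 · RRRB · max L -3 · min R -2 -> -5/2
5 of 14 · RRRBB · max L -5/2 · min R -2 -> -9/4
6 of 14 · RRRBBB · max L -9/4 · min R -2 -> -17/8
7 of 14 · RRRBBBB · max L -17/8 · min R -2 -> -33/16
8 of 14 · RRRBBBBR · max L -17/8 · min R -33/16 -> -67/32
9 of 14 · RRRBBBBRB · max L -67/32 · min R -33/16 -> -133/64
10 of 14 · RRRBBBBRBB · max L -133/64 · min R -33/16 -> -265/128
11 of 14 · RRRBBBBRBBR · max L -133/64 · min R -265/128 -> -531/256
12 of 14 · RRRBBBBRBBRB · max L -531/256 · min R -265/128 -> -1061/512
13 of 14 · RRRBBBBRBBRBR · max L -531/256 · min R -1061/512 -> -2123/1024
14 of 14 · RRRBBBBRBBRBRB · max L -2123/1024 · min R -1061/512 -> -4245/2048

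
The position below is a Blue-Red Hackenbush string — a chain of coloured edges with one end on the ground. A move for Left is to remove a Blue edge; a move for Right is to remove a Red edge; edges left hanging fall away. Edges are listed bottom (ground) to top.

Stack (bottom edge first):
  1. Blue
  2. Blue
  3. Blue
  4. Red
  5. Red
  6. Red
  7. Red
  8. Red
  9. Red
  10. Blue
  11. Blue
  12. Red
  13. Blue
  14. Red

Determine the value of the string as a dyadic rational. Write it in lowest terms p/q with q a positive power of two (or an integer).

4149/2048

g_1 [B]  L=[0]  R=[(no moves)]  → 1
g_2 [BB]  L=[0 1]  R=[(no moves)]  → 2
g_3 [BBB]  L=[0 1 2]  R=[(no moves)]  → 3
g_4 [BBBR]  L=[0 1 2]  R=[3]  → 5/2
g_5 [BBBRR]  L=[0 1 2]  R=[5/2 3]  → 9/4
g_6 [BBBRRR]  L=[0 1 2]  R=[9/4 5/2 3]  → 17/8
g_7 [BBBRRRR]  L=[0 1 2]  R=[17/8 9/4 5/2 3]  → 33/16
g_8 [BBBRRRRR]  L=[0 1 2]  R=[33/16 17/8 9/4 5/2 3]  → 65/32
g_9 [BBBRRRRRR]  L=[0 1 2]  R=[65/32 33/16 17/8 9/4 5/2 3]  → 129/64
g_10 [BBBRRRRRRB]  L=[0 1 2 129/64]  R=[65/32 33/16 17/8 9/4 5/2 3]  → 259/128
g_11 [BBBRRRRRRBB]  L=[0 1 2 129/64 259/128]  R=[65/32 33/16 17/8 9/4 5/2 3]  → 519/256
g_12 [BBBRRRRRRBBR]  L=[0 1 2 129/64 259/128]  R=[519/256 65/32 33/16 17/8 9/4 5/2 3]  → 1037/512
g_13 [BBBRRRRRRBBRB]  L=[0 1 2 129/64 259/128 1037/512]  R=[519/256 65/32 33/16 17/8 9/4 5/2 3]  → 2075/1024
g_14 [BBBRRRRRRBBRBR]  L=[0 1 2 129/64 259/128 1037/512]  R=[2075/1024 519/256 65/32 33/16 17/8 9/4 5/2 3]  → 4149/2048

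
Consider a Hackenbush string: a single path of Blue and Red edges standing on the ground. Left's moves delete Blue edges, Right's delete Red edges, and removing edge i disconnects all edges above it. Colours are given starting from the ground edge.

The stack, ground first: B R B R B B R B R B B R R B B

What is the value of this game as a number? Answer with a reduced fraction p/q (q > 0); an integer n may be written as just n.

11623/16384

val_1 [B]  L=[0]  R=[·]  so 1
val_2 [BR]  L=[0]  R=[1]  so 1/2
val_3 [BRB]  L=[0,1/2]  R=[1]  so 3/4
val_4 [BRBR]  L=[0,1/2]  R=[3/4,1]  so 5/8
val_5 [BRBRB]  L=[0,1/2,5/8]  R=[3/4,1]  so 11/16
val_6 [BRBRBB]  L=[0,1/2,5/8,11/16]  R=[3/4,1]  so 23/32
val_7 [BRBRBBR]  L=[0,1/2,5/8,11/16]  R=[23/32,3/4,1]  so 45/64
val_8 [BRBRBBRB]  L=[0,1/2,5/8,11/16,45/64]  R=[23/32,3/4,1]  so 91/128
val_9 [BRBRBBRBR]  L=[0,1/2,5/8,11/16,45/64]  R=[91/128,23/32,3/4,1]  so 181/256
val_10 [BRBRBBRBRB]  L=[0,1/2,5/8,11/16,45/64,181/256]  R=[91/128,23/32,3/4,1]  so 363/512
val_11 [BRBRBBRBRBB]  L=[0,1/2,5/8,11/16,45/64,181/256,363/512]  R=[91/128,23/32,3/4,1]  so 727/1024
val_12 [BRBRBBRBRBBR]  L=[0,1/2,5/8,11/16,45/64,181/256,363/512]  R=[727/1024,91/128,23/32,3/4,1]  so 1453/2048
val_13 [BRBRBBRBRBBRR]  L=[0,1/2,5/8,11/16,45/64,181/256,363/512]  R=[1453/2048,727/1024,91/128,23/32,3/4,1]  so 2905/4096
val_14 [BRBRBBRBRBBRRB]  L=[0,1/2,5/8,11/16,45/64,181/256,363/512,2905/4096]  R=[1453/2048,727/1024,91/128,23/32,3/4,1]  so 5811/8192
val_15 [BRBRBBRBRBBRRBB]  L=[0,1/2,5/8,11/16,45/64,181/256,363/512,2905/4096,5811/8192]  R=[1453/2048,727/1024,91/128,23/32,3/4,1]  so 11623/16384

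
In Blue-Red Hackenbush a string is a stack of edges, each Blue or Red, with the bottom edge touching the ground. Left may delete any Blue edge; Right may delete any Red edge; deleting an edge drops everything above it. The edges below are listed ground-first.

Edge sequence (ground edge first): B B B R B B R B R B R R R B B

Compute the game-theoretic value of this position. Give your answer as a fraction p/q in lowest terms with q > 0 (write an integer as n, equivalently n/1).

Prefix values for B B B R B B R B R B R R R B B via {L|R} + simplicity:
step 1: add B to get B; options L={ 0 } R={ (no moves) } => 1
step 2: add B to get BB; options L={ 0, 1 } R={ (no moves) } => 2
step 3: add B to get BBB; options L={ 0, 1, 2 } R={ (no moves) } => 3
step 4: add R to get BBBR; options L={ 0, 1, 2 } R={ 3 } => 5/2
step 5: add B to get BBBRB; options L={ 0, 1, 2, 5/2 } R={ 3 } => 11/4
step 6: add B to get BBBRBB; options L={ 0, 1, 2, 5/2, 11/4 } R={ 3 } => 23/8
step 7: add R to get BBBRBBR; options L={ 0, 1, 2, 5/2, 11/4 } R={ 23/8, 3 } => 45/16
step 8: add B to get BBBRBBRB; options L={ 0, 1, 2, 5/2, 11/4, 45/16 } R={ 23/8, 3 } => 91/32
step 9: add R to get BBBRBBRBR; options L={ 0, 1, 2, 5/2, 11/4, 45/16 } R={ 91/32, 23/8, 3 } => 181/64
step 10: add B to get BBBRBBRBRB; options L={ 0, 1, 2, 5/2, 11/4, 45/16, 181/64 } R={ 91/32, 23/8, 3 } => 363/128
step 11: add R to get BBBRBBRBRBR; options L={ 0, 1, 2, 5/2, 11/4, 45/16, 181/64 } R={ 363/128, 91/32, 23/8, 3 } => 725/256
step 12: add R to get BBBRBBRBRBRR; options L={ 0, 1, 2, 5/2, 11/4, 45/16, 181/64 } R={ 725/256, 363/128, 91/32, 23/8, 3 } => 1449/512
step 13: add R to get BBBRBBRBRBRRR; options L={ 0, 1, 2, 5/2, 11/4, 45/16, 181/64 } R={ 1449/512, 725/256, 363/128, 91/32, 23/8, 3 } => 2897/1024
step 14: add B to get BBBRBBRBRBRRRB; options L={ 0, 1, 2, 5/2, 11/4, 45/16, 181/64, 2897/1024 } R={ 1449/512, 725/256, 363/128, 91/32, 23/8, 3 } => 5795/2048
step 15: add B to get BBBRBBRBRBRRRBB; options L={ 0, 1, 2, 5/2, 11/4, 45/16, 181/64, 2897/1024, 5795/2048 } R={ 1449/512, 725/256, 363/128, 91/32, 23/8, 3 } => 11591/4096

11591/4096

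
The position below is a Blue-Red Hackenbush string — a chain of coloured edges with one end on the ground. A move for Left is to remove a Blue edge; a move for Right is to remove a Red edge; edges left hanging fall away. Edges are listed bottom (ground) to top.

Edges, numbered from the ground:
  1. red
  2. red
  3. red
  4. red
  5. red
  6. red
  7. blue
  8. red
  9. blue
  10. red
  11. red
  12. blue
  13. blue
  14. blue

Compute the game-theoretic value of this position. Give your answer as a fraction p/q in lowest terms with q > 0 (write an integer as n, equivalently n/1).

-1457/256

G(r) = { — | 0 } so -1
G(rr) = { — | -1; 0 } so -2
G(rrr) = { — | -2; -1; 0 } so -3
G(rrrr) = { — | -3; -2; -1; 0 } so -4
G(rrrrr) = { — | -4; -3; -2; -1; 0 } so -5
G(rrrrrr) = { — | -5; -4; -3; -2; -1; 0 } so -6
G(rrrrrrb) = { -6 | -5; -4; -3; -2; -1; 0 } so -11/2
G(rrrrrrbr) = { -6 | -11/2; -5; -4; -3; -2; -1; 0 } so -23/4
G(rrrrrrbrb) = { -6; -23/4 | -11/2; -5; -4; -3; -2; -1; 0 } so -45/8
G(rrrrrrbrbr) = { -6; -23/4 | -45/8; -11/2; -5; -4; -3; -2; -1; 0 } so -91/16
G(rrrrrrbrbrr) = { -6; -23/4 | -91/16; -45/8; -11/2; -5; -4; -3; -2; -1; 0 } so -183/32
G(rrrrrrbrbrrb) = { -6; -23/4; -183/32 | -91/16; -45/8; -11/2; -5; -4; -3; -2; -1; 0 } so -365/64
G(rrrrrrbrbrrbb) = { -6; -23/4; -183/32; -365/64 | -91/16; -45/8; -11/2; -5; -4; -3; -2; -1; 0 } so -729/128
G(rrrrrrbrbrrbbb) = { -6; -23/4; -183/32; -365/64; -729/128 | -91/16; -45/8; -11/2; -5; -4; -3; -2; -1; 0 } so -1457/256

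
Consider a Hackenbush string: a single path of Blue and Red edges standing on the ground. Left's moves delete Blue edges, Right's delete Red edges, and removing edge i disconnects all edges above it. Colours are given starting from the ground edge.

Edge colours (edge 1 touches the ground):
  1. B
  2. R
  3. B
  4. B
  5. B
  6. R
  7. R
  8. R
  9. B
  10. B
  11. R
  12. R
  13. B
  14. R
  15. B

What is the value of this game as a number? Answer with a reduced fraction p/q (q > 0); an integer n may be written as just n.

14539/16384

Build val(s[:k]) for k = 1..15, string s = B R B B B R R R B B R R B R B.
1 of 15 · B · max L 0 · min R +∞ -> 1
2 of 15 · BR · max L 0 · min R 1 -> 1/2
3 of 15 · BRB · max L 1/2 · min R 1 -> 3/4
4 of 15 · BRBB · max L 3/4 · min R 1 -> 7/8
5 of 15 · BRBBB · max L 7/8 · min R 1 -> 15/16
6 of 15 · BRBBBR · max L 7/8 · min R 15/16 -> 29/32
7 of 15 · BRBBBRR · max L 7/8 · min R 29/32 -> 57/64
8 of 15 · BRBBBRRR · max L 7/8 · min R 57/64 -> 113/128
9 of 15 · BRBBBRRRB · max L 113/128 · min R 57/64 -> 227/256
10 of 15 · BRBBBRRRBB · max L 227/256 · min R 57/64 -> 455/512
11 of 15 · BRBBBRRRBBR · max L 227/256 · min R 455/512 -> 909/1024
12 of 15 · BRBBBRRRBBRR · max L 227/256 · min R 909/1024 -> 1817/2048
13 of 15 · BRBBBRRRBBRRB · max L 1817/2048 · min R 909/1024 -> 3635/4096
14 of 15 · BRBBBRRRBBRRBR · max L 1817/2048 · min R 3635/4096 -> 7269/8192
15 of 15 · BRBBBRRRBBRRBRB · max L 7269/8192 · min R 3635/4096 -> 14539/16384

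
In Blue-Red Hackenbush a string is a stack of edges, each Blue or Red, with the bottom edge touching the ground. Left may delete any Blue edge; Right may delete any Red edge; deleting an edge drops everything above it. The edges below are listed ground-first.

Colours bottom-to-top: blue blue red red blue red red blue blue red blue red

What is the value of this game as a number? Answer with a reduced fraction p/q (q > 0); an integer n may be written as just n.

1333/1024

Recurse on prefixes of the 12-edge string blue blue red red blue red red blue blue red blue red:
b: Left { 0 }, Right { none } so simplest 1
bb: Left { 0; 1 }, Right { none } so simplest 2
bbr: Left { 0; 1 }, Right { 2 } so simplest 3/2
bbrr: Left { 0; 1 }, Right { 3/2; 2 } so simplest 5/4
bbrrb: Left { 0; 1; 5/4 }, Right { 3/2; 2 } so simplest 11/8
bbrrbr: Left { 0; 1; 5/4 }, Right { 11/8; 3/2; 2 } so simplest 21/16
bbrrbrr: Left { 0; 1; 5/4 }, Right { 21/16; 11/8; 3/2; 2 } so simplest 41/32
bbrrbrrb: Left { 0; 1; 5/4; 41/32 }, Right { 21/16; 11/8; 3/2; 2 } so simplest 83/64
bbrrbrrbb: Left { 0; 1; 5/4; 41/32; 83/64 }, Right { 21/16; 11/8; 3/2; 2 } so simplest 167/128
bbrrbrrbbr: Left { 0; 1; 5/4; 41/32; 83/64 }, Right { 167/128; 21/16; 11/8; 3/2; 2 } so simplest 333/256
bbrrbrrbbrb: Left { 0; 1; 5/4; 41/32; 83/64; 333/256 }, Right { 167/128; 21/16; 11/8; 3/2; 2 } so simplest 667/512
bbrrbrrbbrbr: Left { 0; 1; 5/4; 41/32; 83/64; 333/256 }, Right { 667/512; 167/128; 21/16; 11/8; 3/2; 2 } so simplest 1333/1024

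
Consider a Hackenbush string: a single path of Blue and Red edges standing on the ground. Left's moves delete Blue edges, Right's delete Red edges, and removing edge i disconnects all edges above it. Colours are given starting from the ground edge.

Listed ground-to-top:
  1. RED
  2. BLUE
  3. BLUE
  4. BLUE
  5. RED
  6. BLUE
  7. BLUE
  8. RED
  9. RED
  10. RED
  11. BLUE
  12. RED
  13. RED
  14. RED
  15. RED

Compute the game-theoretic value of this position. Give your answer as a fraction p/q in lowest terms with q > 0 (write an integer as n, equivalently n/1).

-2527/16384

Prefix values for RED BLUE BLUE BLUE RED BLUE BLUE RED RED RED BLUE RED RED RED RED via {L|R} + simplicity:
R: Left { · }, Right { 0 } gives simplest -1
RB: Left { -1 }, Right { 0 } gives simplest -1/2
RBB: Left { -1, -1/2 }, Right { 0 } gives simplest -1/4
RBBB: Left { -1, -1/2, -1/4 }, Right { 0 } gives simplest -1/8
RBBBR: Left { -1, -1/2, -1/4 }, Right { -1/8, 0 } gives simplest -3/16
RBBBRB: Left { -1, -1/2, -1/4, -3/16 }, Right { -1/8, 0 } gives simplest -5/32
RBBBRBB: Left { -1, -1/2, -1/4, -3/16, -5/32 }, Right { -1/8, 0 } gives simplest -9/64
RBBBRBBR: Left { -1, -1/2, -1/4, -3/16, -5/32 }, Right { -9/64, -1/8, 0 } gives simplest -19/128
RBBBRBBRR: Left { -1, -1/2, -1/4, -3/16, -5/32 }, Right { -19/128, -9/64, -1/8, 0 } gives simplest -39/256
RBBBRBBRRR: Left { -1, -1/2, -1/4, -3/16, -5/32 }, Right { -39/256, -19/128, -9/64, -1/8, 0 } gives simplest -79/512
RBBBRBBRRRB: Left { -1, -1/2, -1/4, -3/16, -5/32, -79/512 }, Right { -39/256, -19/128, -9/64, -1/8, 0 } gives simplest -157/1024
RBBBRBBRRRBR: Left { -1, -1/2, -1/4, -3/16, -5/32, -79/512 }, Right { -157/1024, -39/256, -19/128, -9/64, -1/8, 0 } gives simplest -315/2048
RBBBRBBRRRBRR: Left { -1, -1/2, -1/4, -3/16, -5/32, -79/512 }, Right { -315/2048, -157/1024, -39/256, -19/128, -9/64, -1/8, 0 } gives simplest -631/4096
RBBBRBBRRRBRRR: Left { -1, -1/2, -1/4, -3/16, -5/32, -79/512 }, Right { -631/4096, -315/2048, -157/1024, -39/256, -19/128, -9/64, -1/8, 0 } gives simplest -1263/8192
RBBBRBBRRRBRRRR: Left { -1, -1/2, -1/4, -3/16, -5/32, -79/512 }, Right { -1263/8192, -631/4096, -315/2048, -157/1024, -39/256, -19/128, -9/64, -1/8, 0 } gives simplest -2527/16384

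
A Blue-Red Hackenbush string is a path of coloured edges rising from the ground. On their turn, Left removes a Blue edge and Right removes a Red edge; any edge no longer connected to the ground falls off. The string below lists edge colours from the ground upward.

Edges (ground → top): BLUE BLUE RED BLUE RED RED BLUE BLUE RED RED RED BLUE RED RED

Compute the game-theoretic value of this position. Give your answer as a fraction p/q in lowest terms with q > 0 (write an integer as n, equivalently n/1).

6537/4096

Prefix values for BLUE BLUE RED BLUE RED RED BLUE BLUE RED RED RED BLUE RED RED via {L|R} + simplicity:
g(B) = { 0 | — } = 1
g(BB) = { 0,1 | — } = 2
g(BBR) = { 0,1 | 2 } = 3/2
g(BBRB) = { 0,1,3/2 | 2 } = 7/4
g(BBRBR) = { 0,1,3/2 | 7/4,2 } = 13/8
g(BBRBRR) = { 0,1,3/2 | 13/8,7/4,2 } = 25/16
g(BBRBRRB) = { 0,1,3/2,25/16 | 13/8,7/4,2 } = 51/32
g(BBRBRRBB) = { 0,1,3/2,25/16,51/32 | 13/8,7/4,2 } = 103/64
g(BBRBRRBBR) = { 0,1,3/2,25/16,51/32 | 103/64,13/8,7/4,2 } = 205/128
g(BBRBRRBBRR) = { 0,1,3/2,25/16,51/32 | 205/128,103/64,13/8,7/4,2 } = 409/256
g(BBRBRRBBRRR) = { 0,1,3/2,25/16,51/32 | 409/256,205/128,103/64,13/8,7/4,2 } = 817/512
g(BBRBRRBBRRRB) = { 0,1,3/2,25/16,51/32,817/512 | 409/256,205/128,103/64,13/8,7/4,2 } = 1635/1024
g(BBRBRRBBRRRBR) = { 0,1,3/2,25/16,51/32,817/512 | 1635/1024,409/256,205/128,103/64,13/8,7/4,2 } = 3269/2048
g(BBRBRRBBRRRBRR) = { 0,1,3/2,25/16,51/32,817/512 | 3269/2048,1635/1024,409/256,205/128,103/64,13/8,7/4,2 } = 6537/4096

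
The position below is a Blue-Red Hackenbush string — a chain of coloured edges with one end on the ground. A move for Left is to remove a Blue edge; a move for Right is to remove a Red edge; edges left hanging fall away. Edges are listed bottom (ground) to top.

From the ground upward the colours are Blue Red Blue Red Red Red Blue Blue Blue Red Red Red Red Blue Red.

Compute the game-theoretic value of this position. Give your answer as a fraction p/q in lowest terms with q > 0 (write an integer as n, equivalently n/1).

step 1: add Blue to get B; options L={ 0 } R={ · } => 1
step 2: add Red to get BR; options L={ 0 } R={ 1 } => 1/2
step 3: add Blue to get BRB; options L={ 0,1/2 } R={ 1 } => 3/4
step 4: add Red to get BRBR; options L={ 0,1/2 } R={ 3/4,1 } => 5/8
step 5: add Red to get BRBRR; options L={ 0,1/2 } R={ 5/8,3/4,1 } => 9/16
step 6: add Red to get BRBRRR; options L={ 0,1/2 } R={ 9/16,5/8,3/4,1 } => 17/32
step 7: add Blue to get BRBRRRB; options L={ 0,1/2,17/32 } R={ 9/16,5/8,3/4,1 } => 35/64
step 8: add Blue to get BRBRRRBB; options L={ 0,1/2,17/32,35/64 } R={ 9/16,5/8,3/4,1 } => 71/128
step 9: add Blue to get BRBRRRBBB; options L={ 0,1/2,17/32,35/64,71/128 } R={ 9/16,5/8,3/4,1 } => 143/256
step 10: add Red to get BRBRRRBBBR; options L={ 0,1/2,17/32,35/64,71/128 } R={ 143/256,9/16,5/8,3/4,1 } => 285/512
step 11: add Red to get BRBRRRBBBRR; options L={ 0,1/2,17/32,35/64,71/128 } R={ 285/512,143/256,9/16,5/8,3/4,1 } => 569/1024
step 12: add Red to get BRBRRRBBBRRR; options L={ 0,1/2,17/32,35/64,71/128 } R={ 569/1024,285/512,143/256,9/16,5/8,3/4,1 } => 1137/2048
step 13: add Red to get BRBRRRBBBRRRR; options L={ 0,1/2,17/32,35/64,71/128 } R={ 1137/2048,569/1024,285/512,143/256,9/16,5/8,3/4,1 } => 2273/4096
step 14: add Blue to get BRBRRRBBBRRRRB; options L={ 0,1/2,17/32,35/64,71/128,2273/4096 } R={ 1137/2048,569/1024,285/512,143/256,9/16,5/8,3/4,1 } => 4547/8192
step 15: add Red to get BRBRRRBBBRRRRBR; options L={ 0,1/2,17/32,35/64,71/128,2273/4096 } R={ 4547/8192,1137/2048,569/1024,285/512,143/256,9/16,5/8,3/4,1 } => 9093/16384

9093/16384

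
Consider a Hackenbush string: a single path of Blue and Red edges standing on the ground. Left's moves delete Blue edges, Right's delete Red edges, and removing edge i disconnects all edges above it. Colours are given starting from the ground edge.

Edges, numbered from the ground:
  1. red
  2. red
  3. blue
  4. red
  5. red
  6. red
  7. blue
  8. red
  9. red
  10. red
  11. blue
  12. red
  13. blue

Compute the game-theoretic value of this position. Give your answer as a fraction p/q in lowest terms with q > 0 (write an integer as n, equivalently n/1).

-3957/2048

r: Left { · }, Right { 0 } = simplest -1
rr: Left { · }, Right { -1, 0 } = simplest -2
rrb: Left { -2 }, Right { -1, 0 } = simplest -3/2
rrbr: Left { -2 }, Right { -3/2, -1, 0 } = simplest -7/4
rrbrr: Left { -2 }, Right { -7/4, -3/2, -1, 0 } = simplest -15/8
rrbrrr: Left { -2 }, Right { -15/8, -7/4, -3/2, -1, 0 } = simplest -31/16
rrbrrrb: Left { -2, -31/16 }, Right { -15/8, -7/4, -3/2, -1, 0 } = simplest -61/32
rrbrrrbr: Left { -2, -31/16 }, Right { -61/32, -15/8, -7/4, -3/2, -1, 0 } = simplest -123/64
rrbrrrbrr: Left { -2, -31/16 }, Right { -123/64, -61/32, -15/8, -7/4, -3/2, -1, 0 } = simplest -247/128
rrbrrrbrrr: Left { -2, -31/16 }, Right { -247/128, -123/64, -61/32, -15/8, -7/4, -3/2, -1, 0 } = simplest -495/256
rrbrrrbrrrb: Left { -2, -31/16, -495/256 }, Right { -247/128, -123/64, -61/32, -15/8, -7/4, -3/2, -1, 0 } = simplest -989/512
rrbrrrbrrrbr: Left { -2, -31/16, -495/256 }, Right { -989/512, -247/128, -123/64, -61/32, -15/8, -7/4, -3/2, -1, 0 } = simplest -1979/1024
rrbrrrbrrrbrb: Left { -2, -31/16, -495/256, -1979/1024 }, Right { -989/512, -247/128, -123/64, -61/32, -15/8, -7/4, -3/2, -1, 0 } = simplest -3957/2048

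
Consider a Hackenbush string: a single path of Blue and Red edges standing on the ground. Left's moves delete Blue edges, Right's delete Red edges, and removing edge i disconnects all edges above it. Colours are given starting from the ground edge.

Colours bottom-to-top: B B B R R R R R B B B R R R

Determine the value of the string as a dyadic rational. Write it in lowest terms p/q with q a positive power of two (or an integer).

4209/2048

Build g(s[:k]) for k = 1..14, string s = B B B R R R R R B B B R R R.
B: Left { 0 }, Right { · } -> simplest 1
BB: Left { 0; 1 }, Right { · } -> simplest 2
BBB: Left { 0; 1; 2 }, Right { · } -> simplest 3
BBBR: Left { 0; 1; 2 }, Right { 3 } -> simplest 5/2
BBBRR: Left { 0; 1; 2 }, Right { 5/2; 3 } -> simplest 9/4
BBBRRR: Left { 0; 1; 2 }, Right { 9/4; 5/2; 3 } -> simplest 17/8
BBBRRRR: Left { 0; 1; 2 }, Right { 17/8; 9/4; 5/2; 3 } -> simplest 33/16
BBBRRRRR: Left { 0; 1; 2 }, Right { 33/16; 17/8; 9/4; 5/2; 3 } -> simplest 65/32
BBBRRRRRB: Left { 0; 1; 2; 65/32 }, Right { 33/16; 17/8; 9/4; 5/2; 3 } -> simplest 131/64
BBBRRRRRBB: Left { 0; 1; 2; 65/32; 131/64 }, Right { 33/16; 17/8; 9/4; 5/2; 3 } -> simplest 263/128
BBBRRRRRBBB: Left { 0; 1; 2; 65/32; 131/64; 263/128 }, Right { 33/16; 17/8; 9/4; 5/2; 3 } -> simplest 527/256
BBBRRRRRBBBR: Left { 0; 1; 2; 65/32; 131/64; 263/128 }, Right { 527/256; 33/16; 17/8; 9/4; 5/2; 3 } -> simplest 1053/512
BBBRRRRRBBBRR: Left { 0; 1; 2; 65/32; 131/64; 263/128 }, Right { 1053/512; 527/256; 33/16; 17/8; 9/4; 5/2; 3 } -> simplest 2105/1024
BBBRRRRRBBBRRR: Left { 0; 1; 2; 65/32; 131/64; 263/128 }, Right { 2105/1024; 1053/512; 527/256; 33/16; 17/8; 9/4; 5/2; 3 } -> simplest 4209/2048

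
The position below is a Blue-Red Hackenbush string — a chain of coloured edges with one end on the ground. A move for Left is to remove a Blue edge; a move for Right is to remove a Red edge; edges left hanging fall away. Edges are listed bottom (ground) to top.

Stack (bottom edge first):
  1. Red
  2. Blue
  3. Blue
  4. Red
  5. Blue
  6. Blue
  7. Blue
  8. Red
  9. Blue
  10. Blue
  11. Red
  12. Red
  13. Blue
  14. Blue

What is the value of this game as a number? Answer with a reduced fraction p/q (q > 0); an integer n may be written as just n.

-2201/8192

Prefix values for Red Blue Blue Red Blue Blue Blue Red Blue Blue Red Red Blue Blue via {L|R} + simplicity:
v_1 [R]  L=[]  R=[0]  → -1
v_2 [RB]  L=[-1]  R=[0]  → -1/2
v_3 [RBB]  L=[-1, -1/2]  R=[0]  → -1/4
v_4 [RBBR]  L=[-1, -1/2]  R=[-1/4, 0]  → -3/8
v_5 [RBBRB]  L=[-1, -1/2, -3/8]  R=[-1/4, 0]  → -5/16
v_6 [RBBRBB]  L=[-1, -1/2, -3/8, -5/16]  R=[-1/4, 0]  → -9/32
v_7 [RBBRBBB]  L=[-1, -1/2, -3/8, -5/16, -9/32]  R=[-1/4, 0]  → -17/64
v_8 [RBBRBBBR]  L=[-1, -1/2, -3/8, -5/16, -9/32]  R=[-17/64, -1/4, 0]  → -35/128
v_9 [RBBRBBBRB]  L=[-1, -1/2, -3/8, -5/16, -9/32, -35/128]  R=[-17/64, -1/4, 0]  → -69/256
v_10 [RBBRBBBRBB]  L=[-1, -1/2, -3/8, -5/16, -9/32, -35/128, -69/256]  R=[-17/64, -1/4, 0]  → -137/512
v_11 [RBBRBBBRBBR]  L=[-1, -1/2, -3/8, -5/16, -9/32, -35/128, -69/256]  R=[-137/512, -17/64, -1/4, 0]  → -275/1024
v_12 [RBBRBBBRBBRR]  L=[-1, -1/2, -3/8, -5/16, -9/32, -35/128, -69/256]  R=[-275/1024, -137/512, -17/64, -1/4, 0]  → -551/2048
v_13 [RBBRBBBRBBRRB]  L=[-1, -1/2, -3/8, -5/16, -9/32, -35/128, -69/256, -551/2048]  R=[-275/1024, -137/512, -17/64, -1/4, 0]  → -1101/4096
v_14 [RBBRBBBRBBRRBB]  L=[-1, -1/2, -3/8, -5/16, -9/32, -35/128, -69/256, -551/2048, -1101/4096]  R=[-275/1024, -137/512, -17/64, -1/4, 0]  → -2201/8192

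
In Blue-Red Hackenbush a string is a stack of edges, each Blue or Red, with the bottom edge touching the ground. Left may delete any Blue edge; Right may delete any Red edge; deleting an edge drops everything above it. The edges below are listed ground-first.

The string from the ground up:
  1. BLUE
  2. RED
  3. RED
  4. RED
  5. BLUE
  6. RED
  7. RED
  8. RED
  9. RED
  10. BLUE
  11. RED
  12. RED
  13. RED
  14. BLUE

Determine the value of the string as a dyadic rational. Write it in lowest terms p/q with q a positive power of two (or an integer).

1059/8192

Build G(s[:k]) for k = 1..14, string s = BLUE RED RED RED BLUE RED RED RED RED BLUE RED RED RED BLUE.
edge 1 of 14 (BLUE): { 0 |  } => 1
edge 2 of 14 (RED): { 0 | 1 } => 1/2
edge 3 of 14 (RED): { 0 | 1/2, 1 } => 1/4
edge 4 of 14 (RED): { 0 | 1/4, 1/2, 1 } => 1/8
edge 5 of 14 (BLUE): { 0, 1/8 | 1/4, 1/2, 1 } => 3/16
edge 6 of 14 (RED): { 0, 1/8 | 3/16, 1/4, 1/2, 1 } => 5/32
edge 7 of 14 (RED): { 0, 1/8 | 5/32, 3/16, 1/4, 1/2, 1 } => 9/64
edge 8 of 14 (RED): { 0, 1/8 | 9/64, 5/32, 3/16, 1/4, 1/2, 1 } => 17/128
edge 9 of 14 (RED): { 0, 1/8 | 17/128, 9/64, 5/32, 3/16, 1/4, 1/2, 1 } => 33/256
edge 10 of 14 (BLUE): { 0, 1/8, 33/256 | 17/128, 9/64, 5/32, 3/16, 1/4, 1/2, 1 } => 67/512
edge 11 of 14 (RED): { 0, 1/8, 33/256 | 67/512, 17/128, 9/64, 5/32, 3/16, 1/4, 1/2, 1 } => 133/1024
edge 12 of 14 (RED): { 0, 1/8, 33/256 | 133/1024, 67/512, 17/128, 9/64, 5/32, 3/16, 1/4, 1/2, 1 } => 265/2048
edge 13 of 14 (RED): { 0, 1/8, 33/256 | 265/2048, 133/1024, 67/512, 17/128, 9/64, 5/32, 3/16, 1/4, 1/2, 1 } => 529/4096
edge 14 of 14 (BLUE): { 0, 1/8, 33/256, 529/4096 | 265/2048, 133/1024, 67/512, 17/128, 9/64, 5/32, 3/16, 1/4, 1/2, 1 } => 1059/8192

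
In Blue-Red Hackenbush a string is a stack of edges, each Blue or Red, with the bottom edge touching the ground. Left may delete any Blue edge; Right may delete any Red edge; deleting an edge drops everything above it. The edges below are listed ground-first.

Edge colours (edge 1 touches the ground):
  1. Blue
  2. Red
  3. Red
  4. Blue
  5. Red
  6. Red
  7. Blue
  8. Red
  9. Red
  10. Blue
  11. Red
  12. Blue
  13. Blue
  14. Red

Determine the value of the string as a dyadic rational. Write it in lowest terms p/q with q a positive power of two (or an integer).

step 1: add Blue to get B; options L={ 0 } R={  } ⇒ 1
step 2: add Red to get BR; options L={ 0 } R={ 1 } ⇒ 1/2
step 3: add Red to get BRR; options L={ 0 } R={ 1/2, 1 } ⇒ 1/4
step 4: add Blue to get BRRB; options L={ 0, 1/4 } R={ 1/2, 1 } ⇒ 3/8
step 5: add Red to get BRRBR; options L={ 0, 1/4 } R={ 3/8, 1/2, 1 } ⇒ 5/16
step 6: add Red to get BRRBRR; options L={ 0, 1/4 } R={ 5/16, 3/8, 1/2, 1 } ⇒ 9/32
step 7: add Blue to get BRRBRRB; options L={ 0, 1/4, 9/32 } R={ 5/16, 3/8, 1/2, 1 } ⇒ 19/64
step 8: add Red to get BRRBRRBR; options L={ 0, 1/4, 9/32 } R={ 19/64, 5/16, 3/8, 1/2, 1 } ⇒ 37/128
step 9: add Red to get BRRBRRBRR; options L={ 0, 1/4, 9/32 } R={ 37/128, 19/64, 5/16, 3/8, 1/2, 1 } ⇒ 73/256
step 10: add Blue to get BRRBRRBRRB; options L={ 0, 1/4, 9/32, 73/256 } R={ 37/128, 19/64, 5/16, 3/8, 1/2, 1 } ⇒ 147/512
step 11: add Red to get BRRBRRBRRBR; options L={ 0, 1/4, 9/32, 73/256 } R={ 147/512, 37/128, 19/64, 5/16, 3/8, 1/2, 1 } ⇒ 293/1024
step 12: add Blue to get BRRBRRBRRBRB; options L={ 0, 1/4, 9/32, 73/256, 293/1024 } R={ 147/512, 37/128, 19/64, 5/16, 3/8, 1/2, 1 } ⇒ 587/2048
step 13: add Blue to get BRRBRRBRRBRBB; options L={ 0, 1/4, 9/32, 73/256, 293/1024, 587/2048 } R={ 147/512, 37/128, 19/64, 5/16, 3/8, 1/2, 1 } ⇒ 1175/4096
step 14: add Red to get BRRBRRBRRBRBBR; options L={ 0, 1/4, 9/32, 73/256, 293/1024, 587/2048 } R={ 1175/4096, 147/512, 37/128, 19/64, 5/16, 3/8, 1/2, 1 } ⇒ 2349/8192

2349/8192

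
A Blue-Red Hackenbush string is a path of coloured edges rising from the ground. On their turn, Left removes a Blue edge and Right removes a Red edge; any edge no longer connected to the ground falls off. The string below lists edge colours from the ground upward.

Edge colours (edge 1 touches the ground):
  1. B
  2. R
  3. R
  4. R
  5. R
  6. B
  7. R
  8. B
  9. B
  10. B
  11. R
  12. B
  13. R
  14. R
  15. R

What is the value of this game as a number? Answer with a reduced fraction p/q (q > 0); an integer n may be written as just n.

1489/16384

Build val(s[:k]) for k = 1..15, string s = B R R R R B R B B B R B R R R.
edge 1 of 15 (B): { 0 | (no moves) } → 1
edge 2 of 15 (R): { 0 | 1 } → 1/2
edge 3 of 15 (R): { 0 | 1/2 1 } → 1/4
edge 4 of 15 (R): { 0 | 1/4 1/2 1 } → 1/8
edge 5 of 15 (R): { 0 | 1/8 1/4 1/2 1 } → 1/16
edge 6 of 15 (B): { 0 1/16 | 1/8 1/4 1/2 1 } → 3/32
edge 7 of 15 (R): { 0 1/16 | 3/32 1/8 1/4 1/2 1 } → 5/64
edge 8 of 15 (B): { 0 1/16 5/64 | 3/32 1/8 1/4 1/2 1 } → 11/128
edge 9 of 15 (B): { 0 1/16 5/64 11/128 | 3/32 1/8 1/4 1/2 1 } → 23/256
edge 10 of 15 (B): { 0 1/16 5/64 11/128 23/256 | 3/32 1/8 1/4 1/2 1 } → 47/512
edge 11 of 15 (R): { 0 1/16 5/64 11/128 23/256 | 47/512 3/32 1/8 1/4 1/2 1 } → 93/1024
edge 12 of 15 (B): { 0 1/16 5/64 11/128 23/256 93/1024 | 47/512 3/32 1/8 1/4 1/2 1 } → 187/2048
edge 13 of 15 (R): { 0 1/16 5/64 11/128 23/256 93/1024 | 187/2048 47/512 3/32 1/8 1/4 1/2 1 } → 373/4096
edge 14 of 15 (R): { 0 1/16 5/64 11/128 23/256 93/1024 | 373/4096 187/2048 47/512 3/32 1/8 1/4 1/2 1 } → 745/8192
edge 15 of 15 (R): { 0 1/16 5/64 11/128 23/256 93/1024 | 745/8192 373/4096 187/2048 47/512 3/32 1/8 1/4 1/2 1 } → 1489/16384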